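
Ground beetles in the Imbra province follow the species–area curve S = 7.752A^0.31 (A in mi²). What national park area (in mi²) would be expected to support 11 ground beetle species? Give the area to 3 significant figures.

11 = 7.752 × A^0.31  ⇒  A^0.31 = 11/7.752 = 1.419
ln A = ln(1.419) / 0.31 = 0.3499 / 0.31 = 1.1289
A = e^1.1289 ≈ 3.092 mi²

3.09 mi²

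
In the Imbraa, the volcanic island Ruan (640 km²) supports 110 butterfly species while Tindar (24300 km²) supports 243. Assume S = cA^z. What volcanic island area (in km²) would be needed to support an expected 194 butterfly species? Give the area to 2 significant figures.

8600 km²

z = ln(243/110) / ln(24300/640) = 0.7926 / 3.6368 = 0.2179
c = 110 / 640^0.2179 = 110 / 4.089 = 26.9
A = (194/26.9)^(1/0.2179) ⇒ ln A = ln(7.211)/0.2179 = 9.0649
A = e^9.0649 ≈ 8646 km²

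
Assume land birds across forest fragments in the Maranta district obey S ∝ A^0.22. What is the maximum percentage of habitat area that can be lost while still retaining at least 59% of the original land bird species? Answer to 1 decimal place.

90.9%

Need (A_new/A_old)^0.22 = 0.59, so A_new/A_old = 0.59^(1/0.22) = 0.59^4.545
ln(A_new/A_old) = ln 0.59 / 0.22 = -0.5276 / 0.22 = -2.3983
A_new/A_old = e^-2.3983 ≈ 0.09087
Fraction that can be lost = 1 − 0.09087 = 0.9091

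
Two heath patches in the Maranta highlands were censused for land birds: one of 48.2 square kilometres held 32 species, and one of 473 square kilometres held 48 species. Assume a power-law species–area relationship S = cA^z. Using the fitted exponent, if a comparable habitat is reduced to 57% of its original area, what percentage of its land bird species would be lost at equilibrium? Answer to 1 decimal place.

9.5%

z = ln(48/32) / ln(473/48.2) = 0.4055 / 2.2837 = 0.1775
S_new/S_old = (A_new/A_old)^z = 0.57^0.1775 = exp(0.1775 × -0.5621) = 0.905
Fraction lost = 1 − 0.905 = 0.09498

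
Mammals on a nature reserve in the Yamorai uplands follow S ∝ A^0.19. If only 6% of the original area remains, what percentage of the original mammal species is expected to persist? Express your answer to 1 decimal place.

S_new/S_old = (A_new/A_old)^z = 0.06^0.19
= exp(0.19 × ln 0.06) = exp(0.19 × -2.8134) = exp(-0.5345) ≈ 0.5859

58.6%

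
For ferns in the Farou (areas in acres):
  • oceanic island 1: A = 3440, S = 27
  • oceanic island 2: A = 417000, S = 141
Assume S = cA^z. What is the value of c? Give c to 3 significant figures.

1.63

z = ln(S₂/S₁) / ln(A₂/A₁) = ln(141/27) / ln(417000/3440) = 1.6529 / 4.7976 = 0.3445
c = S₁ / A₁^z = 27 / 3440^0.3445 = 27 / 16.54 = 1.633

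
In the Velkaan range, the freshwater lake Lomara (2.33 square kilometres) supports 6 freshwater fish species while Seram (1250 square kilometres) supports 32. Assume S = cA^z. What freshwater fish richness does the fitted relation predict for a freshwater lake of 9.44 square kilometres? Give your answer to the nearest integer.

9

z = ln(32/6) / ln(1250/2.33) = 1.6740 / 6.2850 = 0.2663
c = 6 / 2.33^0.2663 = 6 / 1.253 = 4.79
S₃ = 4.79 × 9.44^0.2663 = 4.79 × 1.818 ≈ 8.709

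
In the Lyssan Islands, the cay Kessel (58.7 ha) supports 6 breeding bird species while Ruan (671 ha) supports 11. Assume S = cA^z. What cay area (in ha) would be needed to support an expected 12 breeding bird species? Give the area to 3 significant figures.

952 ha

z = ln(11/6) / ln(671/58.7) = 0.6061 / 2.4363 = 0.2488
c = 6 / 58.7^0.2488 = 6 / 2.754 = 2.178
A = (12/2.178)^(1/0.2488) ⇒ ln A = ln(5.509)/0.2488 = 6.8585
A = e^6.8585 ≈ 951.9 ha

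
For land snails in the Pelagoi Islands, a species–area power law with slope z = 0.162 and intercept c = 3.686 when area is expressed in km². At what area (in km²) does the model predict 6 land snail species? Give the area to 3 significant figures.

20.2 km²

6 = 3.686 × A^0.162  ⇒  A^0.162 = 6/3.686 = 1.628
ln A = ln(1.628) / 0.162 = 0.4872 / 0.162 = 3.0075
A = e^3.0075 ≈ 20.24 km²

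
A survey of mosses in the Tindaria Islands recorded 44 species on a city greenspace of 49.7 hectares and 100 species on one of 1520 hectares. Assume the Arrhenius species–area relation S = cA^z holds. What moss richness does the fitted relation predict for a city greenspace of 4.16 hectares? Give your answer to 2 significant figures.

24

z = ln(100/44) / ln(1520/49.7) = 0.8210 / 3.4205 = 0.2400
c = 44 / 49.7^0.2400 = 44 / 2.554 = 17.23
S₃ = 17.23 × 4.16^0.2400 = 17.23 × 1.408 ≈ 24.26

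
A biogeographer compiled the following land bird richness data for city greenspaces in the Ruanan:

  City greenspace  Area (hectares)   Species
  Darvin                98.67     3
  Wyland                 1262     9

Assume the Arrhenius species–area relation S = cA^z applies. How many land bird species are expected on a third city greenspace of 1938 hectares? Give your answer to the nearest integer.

11

z = ln(9/3) / ln(1262/98.67) = 1.0986 / 2.5487 = 0.4311
c = 3 / 98.67^0.4311 = 3 / 7.238 = 0.4145
S₃ = 0.4145 × 1938^0.4311 = 0.4145 × 26.12 ≈ 10.83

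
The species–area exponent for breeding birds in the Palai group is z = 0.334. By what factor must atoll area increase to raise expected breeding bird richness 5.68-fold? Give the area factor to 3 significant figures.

181

(A₂/A₁)^0.334 = 5.68, so A₂/A₁ = 5.68^(1/0.334) = 5.68^2.994
ln(A₂/A₁) = ln 5.68 / 0.334 = 1.7370 / 0.334 = 5.2005
A₂/A₁ = e^5.2005 ≈ 181.4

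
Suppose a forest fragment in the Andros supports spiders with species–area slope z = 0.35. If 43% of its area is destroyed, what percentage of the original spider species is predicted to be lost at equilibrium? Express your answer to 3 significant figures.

S_new/S_old = (A_new/A_old)^z = 0.57^0.35
= exp(0.35 × ln 0.57) = exp(0.35 × -0.5621) = exp(-0.1967) ≈ 0.8214
Fraction lost = 1 − 0.8214 = 0.1786

17.9%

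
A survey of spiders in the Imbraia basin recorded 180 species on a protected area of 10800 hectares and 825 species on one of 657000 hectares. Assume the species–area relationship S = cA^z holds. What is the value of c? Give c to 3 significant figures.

z = ln(S₂/S₁) / ln(A₂/A₁) = ln(825/180) / ln(657000/10800) = 1.5224 / 4.1081 = 0.3706
c = S₁ / A₁^z = 180 / 10800^0.3706 = 180 / 31.24 = 5.761

5.76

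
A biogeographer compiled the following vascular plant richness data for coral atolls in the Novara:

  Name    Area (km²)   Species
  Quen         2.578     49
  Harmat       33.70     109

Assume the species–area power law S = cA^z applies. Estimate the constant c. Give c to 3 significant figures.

36.5

z = ln(S₂/S₁) / ln(A₂/A₁) = ln(109/49) / ln(33.7/2.578) = 0.7995 / 2.5705 = 0.3110
c = S₁ / A₁^z = 49 / 2.578^0.3110 = 49 / 1.343 = 36.5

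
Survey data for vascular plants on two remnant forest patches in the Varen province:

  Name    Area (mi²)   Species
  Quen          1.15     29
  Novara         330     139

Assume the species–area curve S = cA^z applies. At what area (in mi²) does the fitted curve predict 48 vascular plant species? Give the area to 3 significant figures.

7.10 mi²

z = ln(139/29) / ln(330/1.15) = 1.5672 / 5.6593 = 0.2769
c = 29 / 1.15^0.2769 = 29 / 1.039 = 27.9
A = (48/27.9)^(1/0.2769) ⇒ ln A = ln(1.72)/0.2769 = 1.9594
A = e^1.9594 ≈ 7.095 mi²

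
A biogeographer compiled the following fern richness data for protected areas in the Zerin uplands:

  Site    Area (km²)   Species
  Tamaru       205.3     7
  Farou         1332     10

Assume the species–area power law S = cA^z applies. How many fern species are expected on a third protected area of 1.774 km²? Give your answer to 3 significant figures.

z = ln(10/7) / ln(1332/205.3) = 0.3567 / 1.8700 = 0.1907
c = 7 / 205.3^0.1907 = 7 / 2.761 = 2.535
S₃ = 2.535 × 1.774^0.1907 = 2.535 × 1.116 ≈ 2.828

2.83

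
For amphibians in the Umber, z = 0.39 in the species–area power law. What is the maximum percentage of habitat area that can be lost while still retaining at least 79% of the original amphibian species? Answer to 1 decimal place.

Need (A_new/A_old)^0.39 = 0.79, so A_new/A_old = 0.79^(1/0.39) = 0.79^2.564
ln(A_new/A_old) = ln 0.79 / 0.39 = -0.2357 / 0.39 = -0.6044
A_new/A_old = e^-0.6044 ≈ 0.5464
Fraction that can be lost = 1 − 0.5464 = 0.4536

45.4%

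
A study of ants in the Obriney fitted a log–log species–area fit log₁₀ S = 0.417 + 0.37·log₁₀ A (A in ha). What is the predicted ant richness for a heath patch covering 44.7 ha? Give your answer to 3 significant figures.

10.7

S = 2.612 × 44.7^0.37
ln S = ln 2.612 + 0.37 × ln 44.7 = 0.9602 + 0.37 × 3.8000 = 2.3662
S = e^2.3662 ≈ 10.66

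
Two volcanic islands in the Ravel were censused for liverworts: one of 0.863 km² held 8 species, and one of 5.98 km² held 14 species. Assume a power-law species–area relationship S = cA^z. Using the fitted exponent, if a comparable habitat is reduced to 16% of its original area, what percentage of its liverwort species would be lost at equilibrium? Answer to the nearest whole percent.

41%

z = ln(14/8) / ln(5.98/0.863) = 0.5596 / 1.9358 = 0.2891
S_new/S_old = (A_new/A_old)^z = 0.16^0.2891 = exp(0.2891 × -1.8326) = 0.5887
Fraction lost = 1 − 0.5887 = 0.4113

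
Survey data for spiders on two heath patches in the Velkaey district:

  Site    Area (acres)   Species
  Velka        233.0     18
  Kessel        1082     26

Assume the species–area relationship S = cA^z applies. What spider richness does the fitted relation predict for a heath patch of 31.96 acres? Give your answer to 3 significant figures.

z = ln(26/18) / ln(1082/233) = 0.3677 / 1.5355 = 0.2395
c = 18 / 233^0.2395 = 18 / 3.689 = 4.879
S₃ = 4.879 × 31.96^0.2395 = 4.879 × 2.293 ≈ 11.19

11.2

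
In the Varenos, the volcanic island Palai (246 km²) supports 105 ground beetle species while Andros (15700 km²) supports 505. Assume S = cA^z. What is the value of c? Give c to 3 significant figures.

13.1

z = ln(S₂/S₁) / ln(A₂/A₁) = ln(505/105) / ln(15700/246) = 1.5706 / 4.1561 = 0.3779
c = S₁ / A₁^z = 105 / 246^0.3779 = 105 / 8.008 = 13.11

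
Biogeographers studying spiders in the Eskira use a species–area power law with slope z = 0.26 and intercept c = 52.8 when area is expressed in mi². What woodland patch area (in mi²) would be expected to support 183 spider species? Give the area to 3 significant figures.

119 mi²

183 = 52.8 × A^0.26  ⇒  A^0.26 = 183/52.8 = 3.466
ln A = ln(3.466) / 0.26 = 1.2430 / 0.26 = 4.7807
A = e^4.7807 ≈ 119.2 mi²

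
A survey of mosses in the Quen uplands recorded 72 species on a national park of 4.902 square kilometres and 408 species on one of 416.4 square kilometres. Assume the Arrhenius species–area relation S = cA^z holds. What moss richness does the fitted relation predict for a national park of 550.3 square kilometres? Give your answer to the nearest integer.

z = ln(408/72) / ln(416.4/4.902) = 1.7346 / 4.4420 = 0.3905
c = 72 / 4.902^0.3905 = 72 / 1.86 = 38.7
S₃ = 38.7 × 550.3^0.3905 = 38.7 × 11.75 ≈ 454.9

455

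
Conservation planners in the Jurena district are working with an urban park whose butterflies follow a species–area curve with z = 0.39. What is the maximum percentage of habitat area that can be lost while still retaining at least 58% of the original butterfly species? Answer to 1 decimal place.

Need (A_new/A_old)^0.39 = 0.58, so A_new/A_old = 0.58^(1/0.39) = 0.58^2.564
ln(A_new/A_old) = ln 0.58 / 0.39 = -0.5447 / 0.39 = -1.3967
A_new/A_old = e^-1.3967 ≈ 0.2474
Fraction that can be lost = 1 − 0.2474 = 0.7526

75.3%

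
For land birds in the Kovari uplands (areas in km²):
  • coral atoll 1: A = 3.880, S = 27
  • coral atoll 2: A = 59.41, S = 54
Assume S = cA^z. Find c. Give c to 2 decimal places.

19.13

z = ln(S₂/S₁) / ln(A₂/A₁) = ln(54/27) / ln(59.41/3.88) = 0.6931 / 2.7286 = 0.2540
c = S₁ / A₁^z = 27 / 3.88^0.2540 = 27 / 1.411 = 19.13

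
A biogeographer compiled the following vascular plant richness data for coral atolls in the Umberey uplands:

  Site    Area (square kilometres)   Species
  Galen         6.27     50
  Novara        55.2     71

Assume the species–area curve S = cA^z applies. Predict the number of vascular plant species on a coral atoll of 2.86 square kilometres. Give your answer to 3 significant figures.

z = ln(71/50) / ln(55.2/6.27) = 0.3507 / 2.1752 = 0.1612
c = 50 / 6.27^0.1612 = 50 / 1.344 = 37.19
S₃ = 37.19 × 2.86^0.1612 = 37.19 × 1.185 ≈ 44.06

44.1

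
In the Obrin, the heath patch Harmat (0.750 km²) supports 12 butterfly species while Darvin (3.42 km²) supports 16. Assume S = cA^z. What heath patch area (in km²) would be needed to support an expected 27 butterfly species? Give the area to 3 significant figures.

z = ln(16/12) / ln(3.42/0.75) = 0.2877 / 1.5173 = 0.1896
c = 12 / 0.75^0.1896 = 12 / 0.9469 = 12.67
A = (27/12.67)^(1/0.1896) ⇒ ln A = ln(2.131)/0.1896 = 3.9894
A = e^3.9894 ≈ 54.02 km²

54.0 km²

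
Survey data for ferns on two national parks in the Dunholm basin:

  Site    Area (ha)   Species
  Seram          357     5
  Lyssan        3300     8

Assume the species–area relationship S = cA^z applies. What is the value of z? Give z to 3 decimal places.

0.211

Taking logs: ln S = ln c + z ln A, so z = (ln S₂ − ln S₁)/(ln A₂ − ln A₁).
z = ln(8/5) / ln(3300/357) = ln(1.6) / ln(9.244) = 0.4700 / 2.2239 = 0.2113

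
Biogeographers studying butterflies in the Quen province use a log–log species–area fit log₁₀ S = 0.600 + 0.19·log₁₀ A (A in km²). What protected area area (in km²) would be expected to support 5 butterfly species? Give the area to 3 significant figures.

3.32 km²

5 = 3.981 × A^0.19  ⇒  A^0.19 = 5/3.981 = 1.256
ln A = ln(1.256) / 0.19 = 0.2279 / 0.19 = 1.1994
A = e^1.1994 ≈ 3.318 km²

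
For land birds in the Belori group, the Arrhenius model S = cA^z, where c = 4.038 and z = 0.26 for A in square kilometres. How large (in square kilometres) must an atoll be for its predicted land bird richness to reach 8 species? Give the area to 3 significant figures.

8 = 4.038 × A^0.26  ⇒  A^0.26 = 8/4.038 = 1.981
ln A = ln(1.981) / 0.26 = 0.6837 / 0.26 = 2.6296
A = e^2.6296 ≈ 13.87 square kilometres

13.9 square kilometres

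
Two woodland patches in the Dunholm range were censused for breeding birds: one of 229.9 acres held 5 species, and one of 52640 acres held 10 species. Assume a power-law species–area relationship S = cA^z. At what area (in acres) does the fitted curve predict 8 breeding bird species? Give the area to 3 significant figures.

z = ln(10/5) / ln(52640/229.9) = 0.6931 / 5.4336 = 0.1276
c = 5 / 229.9^0.1276 = 5 / 2.001 = 2.499
A = (8/2.499)^(1/0.1276) ⇒ ln A = ln(3.202)/0.1276 = 9.1220
A = e^9.1220 ≈ 9155 acres

9150 acres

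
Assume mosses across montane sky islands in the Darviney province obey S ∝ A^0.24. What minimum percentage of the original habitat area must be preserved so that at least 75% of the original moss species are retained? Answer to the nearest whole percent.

Need (A_new/A_old)^0.24 = 0.75, so A_new/A_old = 0.75^(1/0.24) = 0.75^4.167
ln(A_new/A_old) = ln 0.75 / 0.24 = -0.2877 / 0.24 = -1.1987
A_new/A_old = e^-1.1987 ≈ 0.3016

30%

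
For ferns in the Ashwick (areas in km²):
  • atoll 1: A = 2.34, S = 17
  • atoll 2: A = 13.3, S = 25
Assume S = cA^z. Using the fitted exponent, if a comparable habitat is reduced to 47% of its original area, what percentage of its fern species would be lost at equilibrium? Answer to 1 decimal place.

15.4%

z = ln(25/17) / ln(13.3/2.34) = 0.3857 / 1.7376 = 0.2219
S_new/S_old = (A_new/A_old)^z = 0.47^0.2219 = exp(0.2219 × -0.7550) = 0.8457
Fraction lost = 1 − 0.8457 = 0.1543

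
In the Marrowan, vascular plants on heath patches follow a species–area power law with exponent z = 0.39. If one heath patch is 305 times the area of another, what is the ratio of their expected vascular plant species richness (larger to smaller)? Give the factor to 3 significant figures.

9.31

S₂/S₁ = (A₂/A₁)^z = 305^0.39
ln(S₂/S₁) = 0.39 × ln 305 = 0.39 × 5.7203 = 2.2309
S₂/S₁ = e^2.2309 ≈ 9.308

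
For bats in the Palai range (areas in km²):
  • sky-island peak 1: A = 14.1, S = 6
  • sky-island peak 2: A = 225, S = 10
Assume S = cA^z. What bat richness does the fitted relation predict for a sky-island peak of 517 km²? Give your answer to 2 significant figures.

12

z = ln(10/6) / ln(225/14.1) = 0.5108 / 2.7699 = 0.1844
c = 6 / 14.1^0.1844 = 6 / 1.629 = 3.683
S₃ = 3.683 × 517^0.1844 = 3.683 × 3.165 ≈ 11.66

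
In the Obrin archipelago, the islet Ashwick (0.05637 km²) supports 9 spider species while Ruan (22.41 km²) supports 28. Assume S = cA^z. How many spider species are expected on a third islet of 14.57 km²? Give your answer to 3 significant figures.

25.8

z = ln(28/9) / ln(22.41/0.05637) = 1.1350 / 5.9853 = 0.1896
c = 9 / 0.05637^0.1896 = 9 / 0.5796 = 15.53
S₃ = 15.53 × 14.57^0.1896 = 15.53 × 1.662 ≈ 25.8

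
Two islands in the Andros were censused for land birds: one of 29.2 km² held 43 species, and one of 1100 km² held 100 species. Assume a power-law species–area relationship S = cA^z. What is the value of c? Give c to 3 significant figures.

19.6

z = ln(S₂/S₁) / ln(A₂/A₁) = ln(100/43) / ln(1100/29.2) = 0.8440 / 3.6289 = 0.2326
c = S₁ / A₁^z = 43 / 29.2^0.2326 = 43 / 2.192 = 19.62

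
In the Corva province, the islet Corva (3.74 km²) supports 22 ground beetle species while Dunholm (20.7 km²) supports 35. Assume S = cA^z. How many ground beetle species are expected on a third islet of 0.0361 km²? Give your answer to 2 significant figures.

z = ln(35/22) / ln(20.7/3.74) = 0.4643 / 1.7110 = 0.2714
c = 22 / 3.74^0.2714 = 22 / 1.43 = 15.38
S₃ = 15.38 × 0.0361^0.2714 = 15.38 × 0.406 ≈ 6.245

6.2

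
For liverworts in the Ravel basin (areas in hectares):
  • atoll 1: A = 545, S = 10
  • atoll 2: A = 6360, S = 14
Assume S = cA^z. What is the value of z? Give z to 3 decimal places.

Taking logs: ln S = ln c + z ln A, so z = (ln S₂ − ln S₁)/(ln A₂ − ln A₁).
z = ln(14/10) / ln(6360/545) = ln(1.4) / ln(11.67) = 0.3365 / 2.4570 = 0.1369

0.137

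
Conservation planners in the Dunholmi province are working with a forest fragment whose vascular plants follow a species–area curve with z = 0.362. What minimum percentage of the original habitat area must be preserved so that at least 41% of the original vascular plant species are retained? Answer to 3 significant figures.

8.52%

Need (A_new/A_old)^0.362 = 0.41, so A_new/A_old = 0.41^(1/0.362) = 0.41^2.762
ln(A_new/A_old) = ln 0.41 / 0.362 = -0.8916 / 0.362 = -2.4630
A_new/A_old = e^-2.4630 ≈ 0.08518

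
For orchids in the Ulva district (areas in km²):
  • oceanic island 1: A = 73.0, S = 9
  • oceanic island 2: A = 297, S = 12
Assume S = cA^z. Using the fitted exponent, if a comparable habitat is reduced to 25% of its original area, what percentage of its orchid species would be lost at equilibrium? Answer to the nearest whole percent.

z = ln(12/9) / ln(297/73) = 0.2877 / 1.4033 = 0.2050
S_new/S_old = (A_new/A_old)^z = 0.25^0.2050 = exp(0.2050 × -1.3863) = 0.7526
Fraction lost = 1 − 0.7526 = 0.2474

25%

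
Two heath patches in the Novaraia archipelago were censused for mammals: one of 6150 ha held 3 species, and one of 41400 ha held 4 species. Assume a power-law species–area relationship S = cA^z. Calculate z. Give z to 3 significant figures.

Taking logs: ln S = ln c + z ln A, so z = (ln S₂ − ln S₁)/(ln A₂ − ln A₁).
z = ln(4/3) / ln(41400/6150) = ln(1.333) / ln(6.732) = 0.2877 / 1.9068 = 0.1509

0.151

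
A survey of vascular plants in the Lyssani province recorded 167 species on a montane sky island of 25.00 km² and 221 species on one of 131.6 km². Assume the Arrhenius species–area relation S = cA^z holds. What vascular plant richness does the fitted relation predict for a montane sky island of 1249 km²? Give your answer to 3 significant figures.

323

z = ln(221/167) / ln(131.6/25) = 0.2802 / 1.6609 = 0.1687
c = 167 / 25^0.1687 = 167 / 1.721 = 97.03
S₃ = 97.03 × 1249^0.1687 = 97.03 × 3.329 ≈ 323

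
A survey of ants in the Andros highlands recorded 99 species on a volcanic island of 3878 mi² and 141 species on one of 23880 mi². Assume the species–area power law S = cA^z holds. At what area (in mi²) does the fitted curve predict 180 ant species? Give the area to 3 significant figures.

83800 mi²

z = ln(141/99) / ln(23880/3878) = 0.3536 / 1.8177 = 0.1946
c = 99 / 3878^0.1946 = 99 / 4.991 = 19.84
A = (180/19.84)^(1/0.1946) ⇒ ln A = ln(9.074)/0.1946 = 11.3360
A = e^11.3360 ≈ 83782 mi²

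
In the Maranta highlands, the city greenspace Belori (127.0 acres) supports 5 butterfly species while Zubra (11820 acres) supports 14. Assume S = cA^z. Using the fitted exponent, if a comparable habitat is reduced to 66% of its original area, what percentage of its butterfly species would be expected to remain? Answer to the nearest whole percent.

z = ln(14/5) / ln(11820/127) = 1.0296 / 4.5334 = 0.2271
S_new/S_old = (A_new/A_old)^z = 0.66^0.2271 = exp(0.2271 × -0.4155) = 0.9099

91%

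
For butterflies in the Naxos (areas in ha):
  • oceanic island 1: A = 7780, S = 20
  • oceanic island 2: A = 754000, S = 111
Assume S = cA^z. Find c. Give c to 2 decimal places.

0.70

z = ln(S₂/S₁) / ln(A₂/A₁) = ln(111/20) / ln(754000/7780) = 1.7138 / 4.5738 = 0.3747
c = S₁ / A₁^z = 20 / 7780^0.3747 = 20 / 28.7 = 0.6968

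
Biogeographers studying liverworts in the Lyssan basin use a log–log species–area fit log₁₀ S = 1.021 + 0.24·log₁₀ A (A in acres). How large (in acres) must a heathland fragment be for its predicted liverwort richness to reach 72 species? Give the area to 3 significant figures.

72 = 10.5 × A^0.24  ⇒  A^0.24 = 72/10.5 = 6.86
ln A = ln(6.86) / 0.24 = 1.9257 / 0.24 = 8.0239
A = e^8.0239 ≈ 3053 acres

3050 acres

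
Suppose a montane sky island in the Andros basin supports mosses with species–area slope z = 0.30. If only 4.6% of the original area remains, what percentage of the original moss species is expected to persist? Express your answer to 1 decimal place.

39.7%

S_new/S_old = (A_new/A_old)^z = 0.046^0.3
= exp(0.3 × ln 0.046) = exp(0.3 × -3.0791) = exp(-0.9237) ≈ 0.397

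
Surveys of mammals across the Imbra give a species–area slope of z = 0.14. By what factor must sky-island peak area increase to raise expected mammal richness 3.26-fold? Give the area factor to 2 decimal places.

4632.76

(A₂/A₁)^0.14 = 3.26, so A₂/A₁ = 3.26^(1/0.14) = 3.26^7.143
ln(A₂/A₁) = ln 3.26 / 0.14 = 1.1817 / 0.14 = 8.4409
A₂/A₁ = e^8.4409 ≈ 4633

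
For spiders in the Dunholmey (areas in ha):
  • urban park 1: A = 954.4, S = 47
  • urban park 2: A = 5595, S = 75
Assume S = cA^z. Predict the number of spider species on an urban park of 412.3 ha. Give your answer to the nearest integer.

z = ln(75/47) / ln(5595/954.4) = 0.4673 / 1.7685 = 0.2643
c = 47 / 954.4^0.2643 = 47 / 6.129 = 7.668
S₃ = 7.668 × 412.3^0.2643 = 7.668 × 4.91 ≈ 37.65

38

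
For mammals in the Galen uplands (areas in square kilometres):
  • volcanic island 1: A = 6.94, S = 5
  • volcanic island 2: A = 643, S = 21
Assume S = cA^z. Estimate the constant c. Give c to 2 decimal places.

z = ln(S₂/S₁) / ln(A₂/A₁) = ln(21/5) / ln(643/6.94) = 1.4351 / 4.5288 = 0.3169
c = S₁ / A₁^z = 5 / 6.94^0.3169 = 5 / 1.848 = 2.706

2.71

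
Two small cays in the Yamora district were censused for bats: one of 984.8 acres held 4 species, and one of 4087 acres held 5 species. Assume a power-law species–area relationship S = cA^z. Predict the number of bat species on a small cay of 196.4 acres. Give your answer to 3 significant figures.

3.11

z = ln(5/4) / ln(4087/984.8) = 0.2231 / 1.4231 = 0.1568
c = 4 / 984.8^0.1568 = 4 / 2.947 = 1.357
S₃ = 1.357 × 196.4^0.1568 = 1.357 × 2.289 ≈ 3.106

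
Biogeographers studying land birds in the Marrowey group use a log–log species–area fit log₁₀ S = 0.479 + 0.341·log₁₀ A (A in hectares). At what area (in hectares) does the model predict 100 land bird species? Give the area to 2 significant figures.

100 = 3.013 × A^0.341  ⇒  A^0.341 = 100/3.013 = 33.19
ln A = ln(33.19) / 0.341 = 3.5022 / 0.341 = 10.2705
A = e^10.2705 ≈ 28868 hectares

29000 hectares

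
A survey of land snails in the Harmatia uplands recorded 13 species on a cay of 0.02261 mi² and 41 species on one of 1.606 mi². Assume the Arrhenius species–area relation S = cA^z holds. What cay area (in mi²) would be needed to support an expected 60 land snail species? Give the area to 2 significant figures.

6.6 mi²

z = ln(41/13) / ln(1.606/0.02261) = 1.1486 / 4.2631 = 0.2694
c = 13 / 0.02261^0.2694 = 13 / 0.3602 = 36.09
A = (60/36.09)^(1/0.2694) ⇒ ln A = ln(1.663)/0.2694 = 1.8870
A = e^1.8870 ≈ 6.599 mi²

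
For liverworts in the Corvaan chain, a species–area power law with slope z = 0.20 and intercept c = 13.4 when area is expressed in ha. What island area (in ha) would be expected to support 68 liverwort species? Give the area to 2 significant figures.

3400 ha

68 = 13.4 × A^0.2  ⇒  A^0.2 = 68/13.4 = 5.075
ln A = ln(5.075) / 0.2 = 1.6243 / 0.2 = 8.1213
A = e^8.1213 ≈ 3365 ha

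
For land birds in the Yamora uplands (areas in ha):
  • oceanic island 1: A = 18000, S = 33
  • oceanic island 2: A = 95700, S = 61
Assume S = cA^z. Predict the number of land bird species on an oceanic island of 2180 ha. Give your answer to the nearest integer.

z = ln(61/33) / ln(95700/18000) = 0.6144 / 1.6708 = 0.3677
c = 33 / 18000^0.3677 = 33 / 36.7 = 0.8992
S₃ = 0.8992 × 2180^0.3677 = 0.8992 × 16.89 ≈ 15.18

15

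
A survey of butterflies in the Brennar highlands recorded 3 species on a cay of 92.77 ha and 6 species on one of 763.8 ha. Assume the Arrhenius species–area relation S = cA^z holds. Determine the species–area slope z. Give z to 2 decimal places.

0.33

Taking logs: ln S = ln c + z ln A, so z = (ln S₂ − ln S₁)/(ln A₂ − ln A₁).
z = ln(6/3) / ln(763.8/92.77) = ln(2) / ln(8.233) = 0.6931 / 2.1082 = 0.3288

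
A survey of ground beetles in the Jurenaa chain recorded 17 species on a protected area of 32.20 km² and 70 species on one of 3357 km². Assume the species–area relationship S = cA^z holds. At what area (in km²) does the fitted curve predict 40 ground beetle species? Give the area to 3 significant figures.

z = ln(70/17) / ln(3357/32.2) = 1.4153 / 4.6468 = 0.3046
c = 17 / 32.2^0.3046 = 17 / 2.879 = 5.905
A = (40/5.905)^(1/0.3046) ⇒ ln A = ln(6.774)/0.3046 = 6.2814
A = e^6.2814 ≈ 534.5 km²

535 km²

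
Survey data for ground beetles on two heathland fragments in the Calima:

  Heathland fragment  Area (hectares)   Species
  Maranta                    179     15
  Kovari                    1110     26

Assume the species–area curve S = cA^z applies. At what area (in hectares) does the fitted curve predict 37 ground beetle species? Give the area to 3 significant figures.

3580 hectares

z = ln(26/15) / ln(1110/179) = 0.5500 / 1.8247 = 0.3014
c = 15 / 179^0.3014 = 15 / 4.776 = 3.14
A = (37/3.14)^(1/0.3014) ⇒ ln A = ln(11.78)/0.3014 = 8.1826
A = e^8.1826 ≈ 3578 hectares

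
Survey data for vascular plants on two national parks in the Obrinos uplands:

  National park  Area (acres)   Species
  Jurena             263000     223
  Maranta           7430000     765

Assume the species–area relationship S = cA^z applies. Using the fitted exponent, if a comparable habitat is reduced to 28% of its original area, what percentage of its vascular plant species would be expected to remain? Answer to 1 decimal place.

z = ln(765/223) / ln(7430000/263000) = 1.2327 / 3.3411 = 0.3689
S_new/S_old = (A_new/A_old)^z = 0.28^0.3689 = exp(0.3689 × -1.2730) = 0.6252

62.5%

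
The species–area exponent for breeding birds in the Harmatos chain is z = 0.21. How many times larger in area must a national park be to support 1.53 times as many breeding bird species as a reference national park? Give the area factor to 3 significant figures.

7.58

(A₂/A₁)^0.21 = 1.53, so A₂/A₁ = 1.53^(1/0.21) = 1.53^4.762
ln(A₂/A₁) = ln 1.53 / 0.21 = 0.4253 / 0.21 = 2.0251
A₂/A₁ = e^2.0251 ≈ 7.577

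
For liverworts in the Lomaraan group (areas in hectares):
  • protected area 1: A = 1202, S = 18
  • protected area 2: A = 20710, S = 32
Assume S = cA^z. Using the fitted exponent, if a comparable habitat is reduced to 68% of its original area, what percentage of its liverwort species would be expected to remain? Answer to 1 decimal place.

z = ln(32/18) / ln(20710/1202) = 0.5754 / 2.8466 = 0.2021
S_new/S_old = (A_new/A_old)^z = 0.68^0.2021 = exp(0.2021 × -0.3857) = 0.925

92.5%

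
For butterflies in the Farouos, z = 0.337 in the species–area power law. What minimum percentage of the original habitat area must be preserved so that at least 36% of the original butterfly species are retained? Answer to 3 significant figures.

4.82%

Need (A_new/A_old)^0.337 = 0.36, so A_new/A_old = 0.36^(1/0.337) = 0.36^2.967
ln(A_new/A_old) = ln 0.36 / 0.337 = -1.0217 / 0.337 = -3.0316
A_new/A_old = e^-3.0316 ≈ 0.04824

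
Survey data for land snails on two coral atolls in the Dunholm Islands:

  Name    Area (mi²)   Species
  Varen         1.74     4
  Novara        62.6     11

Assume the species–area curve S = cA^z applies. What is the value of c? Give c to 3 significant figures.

z = ln(S₂/S₁) / ln(A₂/A₁) = ln(11/4) / ln(62.6/1.74) = 1.0116 / 3.5829 = 0.2823
c = S₁ / A₁^z = 4 / 1.74^0.2823 = 4 / 1.169 = 3.421

3.42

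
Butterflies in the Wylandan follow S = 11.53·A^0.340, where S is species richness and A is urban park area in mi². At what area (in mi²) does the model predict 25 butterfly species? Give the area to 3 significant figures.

9.74 mi²

25 = 11.53 × A^0.34  ⇒  A^0.34 = 25/11.53 = 2.168
ln A = ln(2.168) / 0.34 = 0.7739 / 0.34 = 2.2762
A = e^2.2762 ≈ 9.74 mi²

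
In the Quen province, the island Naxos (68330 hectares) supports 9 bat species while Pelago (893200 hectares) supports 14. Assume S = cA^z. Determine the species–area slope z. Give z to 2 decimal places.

Taking logs: ln S = ln c + z ln A, so z = (ln S₂ − ln S₁)/(ln A₂ − ln A₁).
z = ln(14/9) / ln(893200/68330) = ln(1.556) / ln(13.07) = 0.4418 / 2.5705 = 0.1719

0.17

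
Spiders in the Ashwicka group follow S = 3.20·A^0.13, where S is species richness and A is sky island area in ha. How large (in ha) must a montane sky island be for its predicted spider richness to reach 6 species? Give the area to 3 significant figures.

6 = 3.2 × A^0.13  ⇒  A^0.13 = 6/3.2 = 1.875
ln A = ln(1.875) / 0.13 = 0.6286 / 0.13 = 4.8355
A = e^4.8355 ≈ 125.9 ha

126 ha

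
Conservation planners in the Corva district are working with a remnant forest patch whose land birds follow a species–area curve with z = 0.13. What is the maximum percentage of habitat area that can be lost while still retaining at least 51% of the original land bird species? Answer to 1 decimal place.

99.4%

Need (A_new/A_old)^0.13 = 0.51, so A_new/A_old = 0.51^(1/0.13) = 0.51^7.692
ln(A_new/A_old) = ln 0.51 / 0.13 = -0.6733 / 0.13 = -5.1796
A_new/A_old = e^-5.1796 ≈ 0.00563
Fraction that can be lost = 1 − 0.00563 = 0.9944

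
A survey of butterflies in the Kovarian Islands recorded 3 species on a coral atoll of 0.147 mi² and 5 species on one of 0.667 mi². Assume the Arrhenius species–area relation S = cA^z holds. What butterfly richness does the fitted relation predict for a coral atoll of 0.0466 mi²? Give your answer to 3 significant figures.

2.04

z = ln(5/3) / ln(0.667/0.147) = 0.5108 / 1.5124 = 0.3378
c = 3 / 0.147^0.3378 = 3 / 0.5233 = 5.733
S₃ = 5.733 × 0.0466^0.3378 = 5.733 × 0.355 ≈ 2.035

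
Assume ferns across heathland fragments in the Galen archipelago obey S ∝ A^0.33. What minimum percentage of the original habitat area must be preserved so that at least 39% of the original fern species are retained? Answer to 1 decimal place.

5.8%

Need (A_new/A_old)^0.33 = 0.39, so A_new/A_old = 0.39^(1/0.33) = 0.39^3.03
ln(A_new/A_old) = ln 0.39 / 0.33 = -0.9416 / 0.33 = -2.8534
A_new/A_old = e^-2.8534 ≈ 0.05765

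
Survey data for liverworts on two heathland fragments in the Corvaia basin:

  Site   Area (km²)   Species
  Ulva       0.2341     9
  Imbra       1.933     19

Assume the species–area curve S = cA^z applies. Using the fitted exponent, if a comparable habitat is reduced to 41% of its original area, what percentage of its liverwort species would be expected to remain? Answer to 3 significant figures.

z = ln(19/9) / ln(1.933/0.2341) = 0.7472 / 2.1111 = 0.3539
S_new/S_old = (A_new/A_old)^z = 0.41^0.3539 = exp(0.3539 × -0.8916) = 0.7294

72.9%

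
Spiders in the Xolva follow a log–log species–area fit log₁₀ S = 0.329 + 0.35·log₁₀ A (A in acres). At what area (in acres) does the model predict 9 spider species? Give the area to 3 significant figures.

61.2 acres

9 = 2.133 × A^0.35  ⇒  A^0.35 = 9/2.133 = 4.219
ln A = ln(4.219) / 0.35 = 1.4397 / 0.35 = 4.1134
A = e^4.1134 ≈ 61.15 acres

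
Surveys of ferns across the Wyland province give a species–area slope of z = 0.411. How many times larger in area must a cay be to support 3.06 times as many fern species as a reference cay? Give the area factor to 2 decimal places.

15.20

(A₂/A₁)^0.411 = 3.06, so A₂/A₁ = 3.06^(1/0.411) = 3.06^2.433
ln(A₂/A₁) = ln 3.06 / 0.411 = 1.1184 / 0.411 = 2.7212
A₂/A₁ = e^2.7212 ≈ 15.2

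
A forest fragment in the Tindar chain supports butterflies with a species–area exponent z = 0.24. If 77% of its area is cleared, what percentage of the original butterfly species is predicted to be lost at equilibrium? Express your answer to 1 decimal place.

S_new/S_old = (A_new/A_old)^z = 0.23^0.24
= exp(0.24 × ln 0.23) = exp(0.24 × -1.4697) = exp(-0.3527) ≈ 0.7028
Fraction lost = 1 − 0.7028 = 0.2972

29.7%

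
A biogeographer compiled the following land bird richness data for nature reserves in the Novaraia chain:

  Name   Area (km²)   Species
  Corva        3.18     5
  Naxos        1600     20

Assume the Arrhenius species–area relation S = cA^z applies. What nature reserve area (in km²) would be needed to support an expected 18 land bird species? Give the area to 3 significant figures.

z = ln(20/5) / ln(1600/3.18) = 1.3863 / 6.2209 = 0.2228
c = 5 / 3.18^0.2228 = 5 / 1.294 = 3.864
A = (18/3.864)^(1/0.2228) ⇒ ln A = ln(4.659)/0.2228 = 6.9050
A = e^6.9050 ≈ 997.2 km²

997 km²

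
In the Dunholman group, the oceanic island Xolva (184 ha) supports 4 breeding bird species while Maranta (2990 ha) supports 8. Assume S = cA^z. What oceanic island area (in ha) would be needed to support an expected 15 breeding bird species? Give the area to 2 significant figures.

z = ln(8/4) / ln(2990/184) = 0.6931 / 2.7881 = 0.2486
c = 4 / 184^0.2486 = 4 / 3.656 = 1.094
A = (15/1.094)^(1/0.2486) ⇒ ln A = ln(13.71)/0.2486 = 10.5315
A = e^10.5315 ≈ 37479 ha

37000 ha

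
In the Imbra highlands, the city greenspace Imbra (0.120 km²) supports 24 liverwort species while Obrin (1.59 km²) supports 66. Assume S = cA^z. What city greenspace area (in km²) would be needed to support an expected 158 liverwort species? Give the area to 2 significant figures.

z = ln(66/24) / ln(1.59/0.12) = 1.0116 / 2.5840 = 0.3915
c = 24 / 0.12^0.3915 = 24 / 0.436 = 55.04
A = (158/55.04)^(1/0.3915) ⇒ ln A = ln(2.87)/0.3915 = 2.6935
A = e^2.6935 ≈ 14.78 km²

15 km²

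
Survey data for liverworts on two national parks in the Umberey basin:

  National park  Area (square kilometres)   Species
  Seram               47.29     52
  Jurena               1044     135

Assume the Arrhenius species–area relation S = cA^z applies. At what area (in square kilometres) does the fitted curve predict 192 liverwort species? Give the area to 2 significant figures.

z = ln(135/52) / ln(1044/47.29) = 0.9540 / 3.0945 = 0.3083
c = 52 / 47.29^0.3083 = 52 / 3.283 = 15.84
A = (192/15.84)^(1/0.3083) ⇒ ln A = ln(12.12)/0.3083 = 8.0933
A = e^8.0933 ≈ 3272 square kilometres

3300 square kilometres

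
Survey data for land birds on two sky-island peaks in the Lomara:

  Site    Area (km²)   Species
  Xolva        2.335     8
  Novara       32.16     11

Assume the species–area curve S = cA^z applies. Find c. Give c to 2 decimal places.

7.22

z = ln(S₂/S₁) / ln(A₂/A₁) = ln(11/8) / ln(32.16/2.335) = 0.3185 / 2.6227 = 0.1214
c = S₁ / A₁^z = 8 / 2.335^0.1214 = 8 / 1.108 = 7.217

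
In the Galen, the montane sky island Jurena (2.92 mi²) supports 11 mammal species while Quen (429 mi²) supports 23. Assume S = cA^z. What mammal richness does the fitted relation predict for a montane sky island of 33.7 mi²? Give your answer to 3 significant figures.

z = ln(23/11) / ln(429/2.92) = 0.7376 / 4.9899 = 0.1478
c = 11 / 2.92^0.1478 = 11 / 1.172 = 9.389
S₃ = 9.389 × 33.7^0.1478 = 9.389 × 1.682 ≈ 15.79

15.8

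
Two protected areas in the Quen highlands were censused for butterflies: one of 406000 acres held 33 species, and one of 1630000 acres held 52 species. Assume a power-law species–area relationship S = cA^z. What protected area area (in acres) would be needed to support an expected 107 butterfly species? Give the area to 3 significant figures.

14800000 acres

z = ln(52/33) / ln(1630000/406000) = 0.4547 / 1.3900 = 0.3272
c = 33 / 406000^0.3272 = 33 / 68.37 = 0.4827
A = (107/0.4827)^(1/0.3272) ⇒ ln A = ln(221.7)/0.3272 = 16.5097
A = e^16.5097 ≈ 14794176 acres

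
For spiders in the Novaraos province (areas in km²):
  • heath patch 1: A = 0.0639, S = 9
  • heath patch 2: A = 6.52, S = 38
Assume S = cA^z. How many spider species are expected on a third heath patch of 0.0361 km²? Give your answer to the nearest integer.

z = ln(38/9) / ln(6.52/0.0639) = 1.4404 / 4.6253 = 0.3114
c = 9 / 0.0639^0.3114 = 9 / 0.4246 = 21.19
S₃ = 21.19 × 0.0361^0.3114 = 21.19 × 0.3555 ≈ 7.534

8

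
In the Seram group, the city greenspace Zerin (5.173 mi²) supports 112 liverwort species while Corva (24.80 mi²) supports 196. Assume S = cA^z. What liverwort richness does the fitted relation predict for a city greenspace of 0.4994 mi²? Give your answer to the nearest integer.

49

z = ln(196/112) / ln(24.8/5.173) = 0.5596 / 1.5674 = 0.3570
c = 112 / 5.173^0.3570 = 112 / 1.798 = 62.29
S₃ = 62.29 × 0.4994^0.3570 = 62.29 × 0.7804 ≈ 48.61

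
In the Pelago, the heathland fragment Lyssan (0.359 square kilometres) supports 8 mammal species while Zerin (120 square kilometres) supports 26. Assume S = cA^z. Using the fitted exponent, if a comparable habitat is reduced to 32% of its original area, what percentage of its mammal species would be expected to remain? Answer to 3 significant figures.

z = ln(26/8) / ln(120/0.359) = 1.1787 / 5.8119 = 0.2028
S_new/S_old = (A_new/A_old)^z = 0.32^0.2028 = exp(0.2028 × -1.1394) = 0.7937

79.4%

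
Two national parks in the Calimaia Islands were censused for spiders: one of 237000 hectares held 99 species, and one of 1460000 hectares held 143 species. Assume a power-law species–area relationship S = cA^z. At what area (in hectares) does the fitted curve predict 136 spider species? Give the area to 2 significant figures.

z = ln(143/99) / ln(1460000/237000) = 0.3677 / 1.8181 = 0.2023
c = 99 / 237000^0.2023 = 99 / 12.22 = 8.102
A = (136/8.102)^(1/0.2023) ⇒ ln A = ln(16.79)/0.2023 = 13.9458
A = e^13.9458 ≈ 1139153 hectares

1100000 hectares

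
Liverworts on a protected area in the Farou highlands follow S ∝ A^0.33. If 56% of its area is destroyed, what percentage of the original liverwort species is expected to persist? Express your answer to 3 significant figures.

76.3%

S_new/S_old = (A_new/A_old)^z = 0.44^0.33
= exp(0.33 × ln 0.44) = exp(0.33 × -0.8210) = exp(-0.2709) ≈ 0.7627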